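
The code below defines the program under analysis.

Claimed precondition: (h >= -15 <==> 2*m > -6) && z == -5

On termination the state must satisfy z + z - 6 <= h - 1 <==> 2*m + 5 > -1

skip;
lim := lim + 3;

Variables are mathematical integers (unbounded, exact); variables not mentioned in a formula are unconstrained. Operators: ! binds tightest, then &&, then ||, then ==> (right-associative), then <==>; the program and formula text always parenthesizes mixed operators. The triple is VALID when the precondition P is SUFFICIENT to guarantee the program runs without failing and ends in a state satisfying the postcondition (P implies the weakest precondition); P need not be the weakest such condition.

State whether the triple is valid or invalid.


Working backward. After the program, the postcondition z + z - 6 <= h - 1 <==> 2*m + 5 > -1 must hold; in canonical form it is 2*z <= h + 5 <==> 2*m > -6.
Before lim := lim + 3: 2*z <= h + 5 <==> 2*m > -6
Before skip: 2*z <= h + 5 <==> 2*m > -6
The weakest precondition is 2*z <= h + 5 <==> 2*m > -6.
Check whether (h >= -15 <==> 2*m > -6) && z == -5 implies it.
Every state satisfying the precondition satisfies the weakest precondition: the implication holds.
Answer: valid


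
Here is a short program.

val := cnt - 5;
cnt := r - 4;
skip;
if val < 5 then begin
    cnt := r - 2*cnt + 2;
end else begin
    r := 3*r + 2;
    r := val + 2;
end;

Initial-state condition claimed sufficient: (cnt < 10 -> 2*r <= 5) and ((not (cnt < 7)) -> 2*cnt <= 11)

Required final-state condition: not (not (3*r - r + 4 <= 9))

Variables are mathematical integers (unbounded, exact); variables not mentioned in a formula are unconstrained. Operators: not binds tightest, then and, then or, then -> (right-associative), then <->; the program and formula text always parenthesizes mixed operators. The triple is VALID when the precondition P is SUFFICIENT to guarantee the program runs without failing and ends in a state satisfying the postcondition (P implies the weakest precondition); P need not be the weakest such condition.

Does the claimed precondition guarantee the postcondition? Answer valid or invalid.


Working backward. After the program, the postcondition not (not (3*r - r + 4 <= 9)) must hold; in canonical form it is 2*r <= 5.
Then branch requires 2*r <= 5; else branch requires 2*val <= 1.
Before the if: (val < 5 -> 2*r <= 5) and ((not (val < 5)) -> 2*val <= 1)
Before skip: (val < 5 -> 2*r <= 5) and ((not (val < 5)) -> 2*val <= 1)
Before cnt := r - 4: (val < 5 -> 2*r <= 5) and ((not (val < 5)) -> 2*val <= 1)
Before val := cnt - 5: (cnt < 10 -> 2*r <= 5) and ((not (cnt < 10)) -> 2*cnt <= 11)
The weakest precondition is (cnt < 10 -> 2*r <= 5) and ((not (cnt < 10)) -> 2*cnt <= 11).
Check whether (cnt < 10 -> 2*r <= 5) and ((not (cnt < 7)) -> 2*cnt <= 11) implies it.
Every state satisfying the precondition satisfies the weakest precondition: the implication holds.
Answer: valid


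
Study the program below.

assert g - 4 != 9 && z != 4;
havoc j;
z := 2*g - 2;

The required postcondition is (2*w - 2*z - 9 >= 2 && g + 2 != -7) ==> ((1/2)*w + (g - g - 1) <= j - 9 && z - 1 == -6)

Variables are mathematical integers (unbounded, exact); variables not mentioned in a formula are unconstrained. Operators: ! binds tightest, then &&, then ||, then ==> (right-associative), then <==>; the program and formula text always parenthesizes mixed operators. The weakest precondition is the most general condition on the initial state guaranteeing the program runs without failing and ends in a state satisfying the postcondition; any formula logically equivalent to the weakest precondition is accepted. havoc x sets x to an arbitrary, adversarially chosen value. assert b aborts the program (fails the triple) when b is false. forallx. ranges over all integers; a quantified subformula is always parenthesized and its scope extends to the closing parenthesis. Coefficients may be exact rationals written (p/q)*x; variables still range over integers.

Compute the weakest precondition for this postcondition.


Working backward. After the program, the postcondition (2*w - 2*z - 9 >= 2 && g + 2 != -7) ==> ((1/2)*w + (g - g - 1) <= j - 9 && z - 1 == -6) must hold; in canonical form it is (2*w >= 2*z + 11 && g != -9) ==> ((1/2)*w <= j - 8 && z == -5).
Before z := 2*g - 2: (2*w >= 4*g + 7 && g != -9) ==> ((1/2)*w <= j - 8 && 2*g == -3)
Before havoc j: forall j_1. ((2*w >= 4*g + 7 && g != -9) ==> ((1/2)*w <= j_1 - 8 && 2*g == -3))
Before assert g - 4 != 9 && z != 4: g != 13 && z != 4 && (forall j_1. ((2*w >= 4*g + 7 && g != -9) ==> ((1/2)*w <= j_1 - 8 && 2*g == -3)))
Answer: WP = g != 13 && z != 4 && (forall j_1. ((2*w >= 4*g + 7 && g != -9) ==> ((1/2)*w <= j_1 - 8 && 2*g == -3)))


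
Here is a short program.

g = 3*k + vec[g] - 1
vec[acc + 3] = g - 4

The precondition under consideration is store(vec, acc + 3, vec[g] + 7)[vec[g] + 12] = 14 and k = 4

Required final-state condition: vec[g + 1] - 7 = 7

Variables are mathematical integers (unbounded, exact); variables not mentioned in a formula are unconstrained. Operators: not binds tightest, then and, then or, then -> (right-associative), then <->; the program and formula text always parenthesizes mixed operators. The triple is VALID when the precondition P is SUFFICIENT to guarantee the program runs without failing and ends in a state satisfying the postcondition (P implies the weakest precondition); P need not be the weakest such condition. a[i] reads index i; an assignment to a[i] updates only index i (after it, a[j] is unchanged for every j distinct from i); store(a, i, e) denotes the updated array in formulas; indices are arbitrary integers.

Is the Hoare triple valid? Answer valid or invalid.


Working backward. After the program, the postcondition vec[g + 1] - 7 = 7 must hold; in canonical form it is vec[g + 1] = 14.
Before vec[acc + 3] := g - 4: store(vec, acc + 3, g - 4)[g + 1] = 14
Before g := 3*k + vec[g] - 1: store(vec, acc + 3, vec[g] + 3*k - 5)[vec[g] + 3*k] = 14
The weakest precondition is store(vec, acc + 3, vec[g] + 3*k - 5)[vec[g] + 3*k] = 14.
Check whether store(vec, acc + 3, vec[g] + 7)[vec[g] + 12] = 14 and k = 4 implies it.
Every state satisfying the precondition satisfies the weakest precondition: the implication holds.
Answer: valid


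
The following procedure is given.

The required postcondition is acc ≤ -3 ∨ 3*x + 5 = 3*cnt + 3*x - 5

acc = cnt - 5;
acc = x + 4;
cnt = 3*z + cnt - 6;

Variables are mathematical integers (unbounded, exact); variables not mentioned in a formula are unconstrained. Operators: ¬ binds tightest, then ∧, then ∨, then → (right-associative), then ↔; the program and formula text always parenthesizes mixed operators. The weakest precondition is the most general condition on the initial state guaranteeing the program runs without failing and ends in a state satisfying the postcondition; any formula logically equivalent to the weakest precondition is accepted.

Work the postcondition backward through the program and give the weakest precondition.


Working backward. After the program, the postcondition acc ≤ -3 ∨ 3*x + 5 = 3*cnt + 3*x - 5 must hold; in canonical form it is acc ≤ -3 ∨ 3*cnt = 10.
Before cnt := 3*z + cnt - 6: acc ≤ -3 ∨ 3*cnt + 9*z = 28
Before acc := x + 4: x ≤ -7 ∨ 3*cnt + 9*z = 28
Before acc := cnt - 5: x ≤ -7 ∨ 3*cnt + 9*z = 28
Answer: WP = x ≤ -7 ∨ 3*cnt + 9*z = 28


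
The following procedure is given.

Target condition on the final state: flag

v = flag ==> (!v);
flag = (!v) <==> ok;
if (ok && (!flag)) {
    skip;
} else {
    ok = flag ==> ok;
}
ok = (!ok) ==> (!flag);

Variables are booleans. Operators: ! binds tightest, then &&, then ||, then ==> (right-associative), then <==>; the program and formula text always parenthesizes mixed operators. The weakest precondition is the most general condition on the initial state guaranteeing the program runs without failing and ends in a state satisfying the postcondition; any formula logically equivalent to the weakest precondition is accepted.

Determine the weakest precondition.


Working backward. After the program, flag must hold.
Before ok := (!ok) ==> (!flag): flag
Then branch requires flag; else branch requires flag.
Before the if: ((ok && (!flag)) ==> flag) && ((!(ok && (!flag))) ==> flag)
Before flag := (!v) <==> ok: ((ok && (!((!v) <==> ok))) ==> ((!v) <==> ok)) && ((!(ok && (!((!v) <==> ok)))) ==> ((!v) <==> ok))
Before v := flag ==> (!v): ((ok && (!((!(flag ==> (!v))) <==> ok))) ==> ((!(flag ==> (!v))) <==> ok)) && ((!(ok && (!((!(flag ==> (!v))) <==> ok)))) ==> ((!(flag ==> (!v))) <==> ok))
Answer: WP = ((ok && (!((!(flag ==> (!v))) <==> ok))) ==> ((!(flag ==> (!v))) <==> ok)) && ((!(ok && (!((!(flag ==> (!v))) <==> ok)))) ==> ((!(flag ==> (!v))) <==> ok))


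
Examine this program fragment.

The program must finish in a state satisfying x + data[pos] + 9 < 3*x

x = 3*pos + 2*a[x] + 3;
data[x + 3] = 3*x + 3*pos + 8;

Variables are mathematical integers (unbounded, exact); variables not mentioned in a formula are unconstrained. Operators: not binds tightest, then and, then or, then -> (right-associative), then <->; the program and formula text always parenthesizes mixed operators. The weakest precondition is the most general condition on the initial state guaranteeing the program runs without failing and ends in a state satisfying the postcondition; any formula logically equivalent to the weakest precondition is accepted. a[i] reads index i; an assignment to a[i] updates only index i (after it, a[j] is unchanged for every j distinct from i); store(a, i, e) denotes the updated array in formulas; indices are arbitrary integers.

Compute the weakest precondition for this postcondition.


Working backward. After the program, the postcondition x + data[pos] + 9 < 3*x must hold; in canonical form it is data[pos] < 2*x - 9.
Before data[x + 3] := 3*x + 3*pos + 8: store(data, x + 3, 3*pos + 3*x + 8)[pos] < 2*x - 9
Before x := 3*pos + 2*a[x] + 3: store(data, 2*a[x] + 3*pos + 6, 6*a[x] + 12*pos + 17)[pos] < 4*a[x] + 6*pos - 3
Answer: WP = store(data, 2*a[x] + 3*pos + 6, 6*a[x] + 12*pos + 17)[pos] < 4*a[x] + 6*pos - 3


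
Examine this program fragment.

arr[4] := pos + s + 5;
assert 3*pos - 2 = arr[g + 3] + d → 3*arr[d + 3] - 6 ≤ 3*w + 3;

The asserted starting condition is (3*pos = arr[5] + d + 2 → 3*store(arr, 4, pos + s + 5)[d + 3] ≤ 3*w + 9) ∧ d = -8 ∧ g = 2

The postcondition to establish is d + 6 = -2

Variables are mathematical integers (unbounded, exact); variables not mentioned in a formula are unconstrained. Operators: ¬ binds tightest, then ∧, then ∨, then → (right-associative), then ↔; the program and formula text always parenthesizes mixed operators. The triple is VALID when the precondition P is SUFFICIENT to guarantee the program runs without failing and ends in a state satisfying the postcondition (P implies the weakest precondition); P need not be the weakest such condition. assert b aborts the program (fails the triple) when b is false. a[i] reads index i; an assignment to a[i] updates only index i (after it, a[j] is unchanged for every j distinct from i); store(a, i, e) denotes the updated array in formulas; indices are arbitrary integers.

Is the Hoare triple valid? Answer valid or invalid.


Working backward. After the program, the postcondition d + 6 = -2 must hold; in canonical form it is d = -8.
Before assert 3*pos - 2 = arr[g + 3] + d → 3*arr[d + 3] - 6 ≤ 3*w + 3: (3*pos = arr[g + 3] + d + 2 → 3*arr[d + 3] ≤ 3*w + 9) ∧ d = -8
Before arr[4] := pos + s + 5: (3*pos = store(arr, 4, pos + s + 5)[g + 3] + d + 2 → 3*store(arr, 4, pos + s + 5)[d + 3] ≤ 3*w + 9) ∧ d = -8
The weakest precondition is (3*pos = store(arr, 4, pos + s + 5)[g + 3] + d + 2 → 3*store(arr, 4, pos + s + 5)[d + 3] ≤ 3*w + 9) ∧ d = -8.
Check whether (3*pos = arr[5] + d + 2 → 3*store(arr, 4, pos + s + 5)[d + 3] ≤ 3*w + 9) ∧ d = -8 ∧ g = 2 implies it.
Every state satisfying the precondition satisfies the weakest precondition: the implication holds.
Answer: valid


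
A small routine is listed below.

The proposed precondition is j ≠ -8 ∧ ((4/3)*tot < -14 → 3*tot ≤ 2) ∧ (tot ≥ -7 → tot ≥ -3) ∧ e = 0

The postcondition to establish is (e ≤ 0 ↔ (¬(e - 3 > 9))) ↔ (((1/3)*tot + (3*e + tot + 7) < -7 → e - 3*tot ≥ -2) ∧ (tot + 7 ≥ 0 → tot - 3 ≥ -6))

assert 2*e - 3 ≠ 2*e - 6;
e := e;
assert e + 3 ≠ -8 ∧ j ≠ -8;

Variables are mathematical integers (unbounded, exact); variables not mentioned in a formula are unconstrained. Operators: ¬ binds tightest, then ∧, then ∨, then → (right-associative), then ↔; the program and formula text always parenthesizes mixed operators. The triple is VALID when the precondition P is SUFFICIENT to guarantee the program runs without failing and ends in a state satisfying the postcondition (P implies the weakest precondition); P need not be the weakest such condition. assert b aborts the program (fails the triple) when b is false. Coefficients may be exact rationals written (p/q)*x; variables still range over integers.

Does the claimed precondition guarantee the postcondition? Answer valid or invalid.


Working backward. After the program, the postcondition (e ≤ 0 ↔ (¬(e - 3 > 9))) ↔ (((1/3)*tot + (3*e + tot + 7) < -7 → e - 3*tot ≥ -2) ∧ (tot + 7 ≥ 0 → tot - 3 ≥ -6)) must hold; in canonical form it is (e ≤ 0 ↔ (¬(e > 12))) ↔ ((3*e + (4/3)*tot < -14 → e ≥ 3*tot - 2) ∧ (tot ≥ -7 → tot ≥ -3)).
Before assert e + 3 ≠ -8 ∧ j ≠ -8: e ≠ -11 ∧ j ≠ -8 ∧ ((e ≤ 0 ↔ (¬(e > 12))) ↔ ((3*e + (4/3)*tot < -14 → e ≥ 3*tot - 2) ∧ (tot ≥ -7 → tot ≥ -3)))
Before e := e: e ≠ -11 ∧ j ≠ -8 ∧ ((e ≤ 0 ↔ (¬(e > 12))) ↔ ((3*e + (4/3)*tot < -14 → e ≥ 3*tot - 2) ∧ (tot ≥ -7 → tot ≥ -3)))
Before assert 2*e - 3 ≠ 2*e - 6: e ≠ -11 ∧ j ≠ -8 ∧ ((e ≤ 0 ↔ (¬(e > 12))) ↔ ((3*e + (4/3)*tot < -14 → e ≥ 3*tot - 2) ∧ (tot ≥ -7 → tot ≥ -3)))
The weakest precondition is e ≠ -11 ∧ j ≠ -8 ∧ ((e ≤ 0 ↔ (¬(e > 12))) ↔ ((3*e + (4/3)*tot < -14 → e ≥ 3*tot - 2) ∧ (tot ≥ -7 → tot ≥ -3))).
Check whether j ≠ -8 ∧ ((4/3)*tot < -14 → 3*tot ≤ 2) ∧ (tot ≥ -7 → tot ≥ -3) ∧ e = 0 implies it.
Every state satisfying the precondition satisfies the weakest precondition: the implication holds.
Answer: valid


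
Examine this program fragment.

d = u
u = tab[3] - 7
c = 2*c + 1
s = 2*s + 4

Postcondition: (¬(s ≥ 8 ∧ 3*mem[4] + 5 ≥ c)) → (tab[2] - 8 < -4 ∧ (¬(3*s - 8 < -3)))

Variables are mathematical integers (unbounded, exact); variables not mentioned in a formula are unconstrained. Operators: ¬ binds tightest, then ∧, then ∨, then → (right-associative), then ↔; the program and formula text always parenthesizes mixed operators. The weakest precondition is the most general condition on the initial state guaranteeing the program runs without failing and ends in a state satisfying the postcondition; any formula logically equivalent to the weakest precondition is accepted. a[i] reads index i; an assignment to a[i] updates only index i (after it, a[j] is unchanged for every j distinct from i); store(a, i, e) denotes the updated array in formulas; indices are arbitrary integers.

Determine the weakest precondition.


Working backward. After the program, the postcondition (¬(s ≥ 8 ∧ 3*mem[4] + 5 ≥ c)) → (tab[2] - 8 < -4 ∧ (¬(3*s - 8 < -3))) must hold; in canonical form it is (¬(s ≥ 8 ∧ 3*mem[4] ≥ c - 5)) → (tab[2] < 4 ∧ (¬(3*s < 5))).
Before s := 2*s + 4: (¬(2*s ≥ 4 ∧ 3*mem[4] ≥ c - 5)) → (tab[2] < 4 ∧ (¬(6*s < -7)))
Before c := 2*c + 1: (¬(2*s ≥ 4 ∧ 3*mem[4] ≥ 2*c - 4)) → (tab[2] < 4 ∧ (¬(6*s < -7)))
Before u := tab[3] - 7: (¬(2*s ≥ 4 ∧ 3*mem[4] ≥ 2*c - 4)) → (tab[2] < 4 ∧ (¬(6*s < -7)))
Before d := u: (¬(2*s ≥ 4 ∧ 3*mem[4] ≥ 2*c - 4)) → (tab[2] < 4 ∧ (¬(6*s < -7)))
Answer: WP = (¬(2*s ≥ 4 ∧ 3*mem[4] ≥ 2*c - 4)) → (tab[2] < 4 ∧ (¬(6*s < -7)))


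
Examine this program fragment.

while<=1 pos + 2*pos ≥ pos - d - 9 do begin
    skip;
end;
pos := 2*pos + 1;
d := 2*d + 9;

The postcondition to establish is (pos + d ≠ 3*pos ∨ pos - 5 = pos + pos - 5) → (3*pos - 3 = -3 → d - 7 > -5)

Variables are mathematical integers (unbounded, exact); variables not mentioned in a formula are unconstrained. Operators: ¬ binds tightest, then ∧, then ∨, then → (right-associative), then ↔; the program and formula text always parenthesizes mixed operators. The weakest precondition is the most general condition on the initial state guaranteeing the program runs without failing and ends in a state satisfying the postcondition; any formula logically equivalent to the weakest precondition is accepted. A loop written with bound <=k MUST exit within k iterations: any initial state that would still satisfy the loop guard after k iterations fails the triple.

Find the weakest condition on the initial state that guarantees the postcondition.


Working backward. After the program, the postcondition (pos + d ≠ 3*pos ∨ pos - 5 = pos + pos - 5) → (3*pos - 3 = -3 → d - 7 > -5) must hold; in canonical form it is (d ≠ 2*pos ∨ pos = 0) → (3*pos = 0 → d > 2).
Before d := 2*d + 9: (2*d ≠ 2*pos - 9 ∨ pos = 0) → (3*pos = 0 → 2*d > -7)
Before pos := 2*pos + 1: (2*d ≠ 4*pos - 7 ∨ 2*pos = -1) → (6*pos = -3 → 2*d > -7)
Before the loop (bound <=1), unroll the exhaustion recursion (WP_0 = exit-now case; WP_j = one more guarded iteration, up to j = 1):
  WP_0: (¬(d + 2*pos ≥ -9)) ∧ ((2*d ≠ 4*pos - 7 ∨ 2*pos = -1) → (6*pos = -3 → 2*d > -7))
  WP_1: (d + 2*pos ≥ -9 → ((¬(d + 2*pos ≥ -9)) ∧ ((2*d ≠ 4*pos - 7 ∨ 2*pos = -1) → (6*pos = -3 → 2*d > -7)))) ∧ ((¬(d + 2*pos ≥ -9)) → ((2*d ≠ 4*pos - 7 ∨ 2*pos = -1) → (6*pos = -3 → 2*d > -7)))
So before the loop: (d + 2*pos ≥ -9 → ((¬(d + 2*pos ≥ -9)) ∧ ((2*d ≠ 4*pos - 7 ∨ 2*pos = -1) → (6*pos = -3 → 2*d > -7)))) ∧ ((¬(d + 2*pos ≥ -9)) → ((2*d ≠ 4*pos - 7 ∨ 2*pos = -1) → (6*pos = -3 → 2*d > -7)))
Answer: WP = (d + 2*pos ≥ -9 → ((¬(d + 2*pos ≥ -9)) ∧ ((2*d ≠ 4*pos - 7 ∨ 2*pos = -1) → (6*pos = -3 → 2*d > -7)))) ∧ ((¬(d + 2*pos ≥ -9)) → ((2*d ≠ 4*pos - 7 ∨ 2*pos = -1) → (6*pos = -3 → 2*d > -7)))


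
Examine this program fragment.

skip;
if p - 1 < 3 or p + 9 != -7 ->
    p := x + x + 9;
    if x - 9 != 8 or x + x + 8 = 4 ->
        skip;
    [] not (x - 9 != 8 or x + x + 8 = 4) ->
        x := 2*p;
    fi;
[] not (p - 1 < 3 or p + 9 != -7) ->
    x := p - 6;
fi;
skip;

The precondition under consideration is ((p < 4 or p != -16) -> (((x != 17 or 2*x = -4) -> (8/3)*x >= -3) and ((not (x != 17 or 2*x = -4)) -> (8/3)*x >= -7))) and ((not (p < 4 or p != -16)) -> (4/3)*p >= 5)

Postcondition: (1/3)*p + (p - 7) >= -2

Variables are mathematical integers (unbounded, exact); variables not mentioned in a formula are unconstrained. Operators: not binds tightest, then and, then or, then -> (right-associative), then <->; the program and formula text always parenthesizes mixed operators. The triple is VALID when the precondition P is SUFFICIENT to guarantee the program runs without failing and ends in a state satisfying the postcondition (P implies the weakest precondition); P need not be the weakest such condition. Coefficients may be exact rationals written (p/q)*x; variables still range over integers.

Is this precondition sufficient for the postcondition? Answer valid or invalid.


Working backward. After the program, the postcondition (1/3)*p + (p - 7) >= -2 must hold; in canonical form it is (4/3)*p >= 5.
Before skip: (4/3)*p >= 5
Then branch requires ((x != 17 or 2*x = -4) -> (8/3)*x >= -7) and ((not (x != 17 or 2*x = -4)) -> (8/3)*x >= -7); else branch requires (4/3)*p >= 5.
Before the if: ((p < 4 or p != -16) -> (((x != 17 or 2*x = -4) -> (8/3)*x >= -7) and ((not (x != 17 or 2*x = -4)) -> (8/3)*x >= -7))) and ((not (p < 4 or p != -16)) -> (4/3)*p >= 5)
Before skip: ((p < 4 or p != -16) -> (((x != 17 or 2*x = -4) -> (8/3)*x >= -7) and ((not (x != 17 or 2*x = -4)) -> (8/3)*x >= -7))) and ((not (p < 4 or p != -16)) -> (4/3)*p >= 5)
The weakest precondition is ((p < 4 or p != -16) -> (((x != 17 or 2*x = -4) -> (8/3)*x >= -7) and ((not (x != 17 or 2*x = -4)) -> (8/3)*x >= -7))) and ((not (p < 4 or p != -16)) -> (4/3)*p >= 5).
Check whether ((p < 4 or p != -16) -> (((x != 17 or 2*x = -4) -> (8/3)*x >= -3) and ((not (x != 17 or 2*x = -4)) -> (8/3)*x >= -7))) and ((not (p < 4 or p != -16)) -> (4/3)*p >= 5) implies it.
Every state satisfying the precondition satisfies the weakest precondition: the implication holds.
Answer: valid


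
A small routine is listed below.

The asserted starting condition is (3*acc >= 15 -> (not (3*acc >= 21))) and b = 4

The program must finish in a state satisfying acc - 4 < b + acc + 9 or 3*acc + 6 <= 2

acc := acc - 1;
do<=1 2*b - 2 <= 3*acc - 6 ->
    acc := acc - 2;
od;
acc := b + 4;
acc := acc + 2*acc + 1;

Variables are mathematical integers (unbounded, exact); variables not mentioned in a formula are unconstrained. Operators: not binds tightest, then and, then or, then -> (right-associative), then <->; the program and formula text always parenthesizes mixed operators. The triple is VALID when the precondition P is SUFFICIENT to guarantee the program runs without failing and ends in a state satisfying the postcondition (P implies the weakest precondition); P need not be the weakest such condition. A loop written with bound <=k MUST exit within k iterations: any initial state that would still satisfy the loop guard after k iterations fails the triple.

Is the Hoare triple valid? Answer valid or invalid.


Working backward. After the program, the postcondition acc - 4 < b + acc + 9 or 3*acc + 6 <= 2 must hold; in canonical form it is b > -13 or 3*acc <= -4.
Before acc := acc + 2*acc + 1: b > -13 or 9*acc <= -7
Before acc := b + 4: b > -13 or 9*b <= -43
Before the loop (bound <=1), unroll the exhaustion recursion (WP_0 = exit-now case; WP_j = one more guarded iteration, up to j = 1):
  WP_0: (not (2*b <= 3*acc - 4)) and (b > -13 or 9*b <= -43)
  WP_1: (2*b <= 3*acc - 4 -> ((not (2*b <= 3*acc - 10)) and (b > -13 or 9*b <= -43))) and ((not (2*b <= 3*acc - 4)) -> (b > -13 or 9*b <= -43))
So before the loop: (2*b <= 3*acc - 4 -> ((not (2*b <= 3*acc - 10)) and (b > -13 or 9*b <= -43))) and ((not (2*b <= 3*acc - 4)) -> (b > -13 or 9*b <= -43))
Before acc := acc - 1: (2*b <= 3*acc - 7 -> ((not (2*b <= 3*acc - 13)) and (b > -13 or 9*b <= -43))) and ((not (2*b <= 3*acc - 7)) -> (b > -13 or 9*b <= -43))
The weakest precondition is (2*b <= 3*acc - 7 -> ((not (2*b <= 3*acc - 13)) and (b > -13 or 9*b <= -43))) and ((not (2*b <= 3*acc - 7)) -> (b > -13 or 9*b <= -43)).
Check whether (3*acc >= 15 -> (not (3*acc >= 21))) and b = 4 implies it.
Every state satisfying the precondition satisfies the weakest precondition: the implication holds.
Answer: valid


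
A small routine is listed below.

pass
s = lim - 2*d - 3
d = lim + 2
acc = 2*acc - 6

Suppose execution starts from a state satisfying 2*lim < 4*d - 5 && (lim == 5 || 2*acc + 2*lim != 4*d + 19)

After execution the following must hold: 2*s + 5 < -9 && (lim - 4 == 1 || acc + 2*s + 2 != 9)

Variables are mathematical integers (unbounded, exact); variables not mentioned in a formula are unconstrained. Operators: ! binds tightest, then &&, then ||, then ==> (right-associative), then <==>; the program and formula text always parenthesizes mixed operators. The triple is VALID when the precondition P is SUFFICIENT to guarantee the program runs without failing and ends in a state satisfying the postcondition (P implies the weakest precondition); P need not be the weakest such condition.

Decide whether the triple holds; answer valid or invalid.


Working backward. After the program, the postcondition 2*s + 5 < -9 && (lim - 4 == 1 || acc + 2*s + 2 != 9) must hold; in canonical form it is 2*s < -14 && (lim == 5 || acc + 2*s != 7).
Before acc := 2*acc - 6: 2*s < -14 && (lim == 5 || 2*acc + 2*s != 13)
Before d := lim + 2: 2*s < -14 && (lim == 5 || 2*acc + 2*s != 13)
Before s := lim - 2*d - 3: 2*lim < 4*d - 8 && (lim == 5 || 2*acc + 2*lim != 4*d + 19)
Before skip: 2*lim < 4*d - 8 && (lim == 5 || 2*acc + 2*lim != 4*d + 19)
The weakest precondition is 2*lim < 4*d - 8 && (lim == 5 || 2*acc + 2*lim != 4*d + 19).
Check whether 2*lim < 4*d - 5 && (lim == 5 || 2*acc + 2*lim != 4*d + 19) implies it.
Countermodel: at the initial state acc = 0, d = 2, lim = 1, the precondition holds but the weakest precondition fails.
Answer: invalid


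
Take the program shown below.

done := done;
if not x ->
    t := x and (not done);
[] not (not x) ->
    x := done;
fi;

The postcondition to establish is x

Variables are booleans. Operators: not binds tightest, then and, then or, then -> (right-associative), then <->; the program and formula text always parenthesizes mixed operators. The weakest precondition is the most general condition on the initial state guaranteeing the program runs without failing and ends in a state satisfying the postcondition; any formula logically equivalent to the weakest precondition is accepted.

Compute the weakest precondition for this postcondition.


Working backward. After the program, x must hold.
Then branch requires x; else branch requires done.
Before the if: ((not x) -> x) and (x -> done)
Before done := done: ((not x) -> x) and (x -> done)
Answer: WP = ((not x) -> x) and (x -> done)


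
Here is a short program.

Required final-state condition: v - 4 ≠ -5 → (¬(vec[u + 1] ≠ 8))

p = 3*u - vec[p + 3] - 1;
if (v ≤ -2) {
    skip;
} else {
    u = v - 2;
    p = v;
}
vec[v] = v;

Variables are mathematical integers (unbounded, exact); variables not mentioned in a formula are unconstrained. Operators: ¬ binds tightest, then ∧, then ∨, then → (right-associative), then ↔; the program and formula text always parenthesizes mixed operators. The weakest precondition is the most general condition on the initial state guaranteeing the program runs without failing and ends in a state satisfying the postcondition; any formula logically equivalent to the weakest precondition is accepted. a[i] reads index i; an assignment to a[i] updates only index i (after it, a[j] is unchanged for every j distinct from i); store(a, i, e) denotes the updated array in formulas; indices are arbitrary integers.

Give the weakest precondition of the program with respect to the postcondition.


Working backward. After the program, the postcondition v - 4 ≠ -5 → (¬(vec[u + 1] ≠ 8)) must hold; in canonical form it is v ≠ -1 → (¬(vec[u + 1] ≠ 8)).
Before vec[v] := v: v ≠ -1 → (¬(store(vec, v, v)[u + 1] ≠ 8))
Then branch requires v ≠ -1 → (¬(store(vec, v, v)[u + 1] ≠ 8)); else branch requires v ≠ -1 → (¬(store(vec, v, v)[v - 1] ≠ 8)).
Before the if: (v ≤ -2 → (v ≠ -1 → (¬(store(vec, v, v)[u + 1] ≠ 8)))) ∧ ((¬(v ≤ -2)) → (v ≠ -1 → (¬(store(vec, v, v)[v - 1] ≠ 8))))
Before p := 3*u - vec[p + 3] - 1: (v ≤ -2 → (v ≠ -1 → (¬(store(vec, v, v)[u + 1] ≠ 8)))) ∧ ((¬(v ≤ -2)) → (v ≠ -1 → (¬(store(vec, v, v)[v - 1] ≠ 8))))
Answer: WP = (v ≤ -2 → (v ≠ -1 → (¬(store(vec, v, v)[u + 1] ≠ 8)))) ∧ ((¬(v ≤ -2)) → (v ≠ -1 → (¬(store(vec, v, v)[v - 1] ≠ 8))))


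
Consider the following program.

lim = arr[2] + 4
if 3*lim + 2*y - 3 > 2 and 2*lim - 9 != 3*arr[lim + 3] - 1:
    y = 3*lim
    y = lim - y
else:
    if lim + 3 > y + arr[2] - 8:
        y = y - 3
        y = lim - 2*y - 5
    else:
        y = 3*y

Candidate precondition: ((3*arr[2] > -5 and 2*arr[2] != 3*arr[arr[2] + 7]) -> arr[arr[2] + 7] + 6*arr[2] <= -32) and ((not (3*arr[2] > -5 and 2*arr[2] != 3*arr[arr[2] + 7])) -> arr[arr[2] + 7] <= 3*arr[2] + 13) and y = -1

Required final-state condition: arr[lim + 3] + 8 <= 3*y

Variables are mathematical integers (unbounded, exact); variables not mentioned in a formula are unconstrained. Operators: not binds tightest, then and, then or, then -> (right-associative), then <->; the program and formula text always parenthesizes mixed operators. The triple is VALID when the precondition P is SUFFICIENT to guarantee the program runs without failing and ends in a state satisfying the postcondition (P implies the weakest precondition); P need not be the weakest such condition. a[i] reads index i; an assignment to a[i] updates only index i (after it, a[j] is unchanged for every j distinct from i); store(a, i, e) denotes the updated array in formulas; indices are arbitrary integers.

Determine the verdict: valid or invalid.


Working backward. After the program, the postcondition arr[lim + 3] + 8 <= 3*y must hold; in canonical form it is arr[lim + 3] <= 3*y - 8.
Then branch requires arr[lim + 3] + 6*lim <= -8; else branch requires (lim > arr[2] + y - 11 -> arr[lim + 3] + 6*y <= 3*lim - 5) and ((not (lim > arr[2] + y - 11)) -> arr[lim + 3] <= 9*y - 8).
Before the if: ((3*lim + 2*y > 5 and 2*lim != 3*arr[lim + 3] + 8) -> arr[lim + 3] + 6*lim <= -8) and ((not (3*lim + 2*y > 5 and 2*lim != 3*arr[lim + 3] + 8)) -> ((lim > arr[2] + y - 11 -> arr[lim + 3] + 6*y <= 3*lim - 5) and ((not (lim > arr[2] + y - 11)) -> arr[lim + 3] <= 9*y - 8)))
Before lim := arr[2] + 4: ((3*arr[2] + 2*y > -7 and 2*arr[2] != 3*arr[arr[2] + 7]) -> arr[arr[2] + 7] + 6*arr[2] <= -32) and ((not (3*arr[2] + 2*y > -7 and 2*arr[2] != 3*arr[arr[2] + 7])) -> ((y < 15 -> arr[arr[2] + 7] + 6*y <= 3*arr[2] + 7) and ((not (y < 15)) -> arr[arr[2] + 7] <= 9*y - 8)))
The weakest precondition is ((3*arr[2] + 2*y > -7 and 2*arr[2] != 3*arr[arr[2] + 7]) -> arr[arr[2] + 7] + 6*arr[2] <= -32) and ((not (3*arr[2] + 2*y > -7 and 2*arr[2] != 3*arr[arr[2] + 7])) -> ((y < 15 -> arr[arr[2] + 7] + 6*y <= 3*arr[2] + 7) and ((not (y < 15)) -> arr[arr[2] + 7] <= 9*y - 8))).
Check whether ((3*arr[2] > -5 and 2*arr[2] != 3*arr[arr[2] + 7]) -> arr[arr[2] + 7] + 6*arr[2] <= -32) and ((not (3*arr[2] > -5 and 2*arr[2] != 3*arr[arr[2] + 7])) -> arr[arr[2] + 7] <= 3*arr[2] + 13) and y = -1 implies it.
Every state satisfying the precondition satisfies the weakest precondition: the implication holds.
Answer: valid


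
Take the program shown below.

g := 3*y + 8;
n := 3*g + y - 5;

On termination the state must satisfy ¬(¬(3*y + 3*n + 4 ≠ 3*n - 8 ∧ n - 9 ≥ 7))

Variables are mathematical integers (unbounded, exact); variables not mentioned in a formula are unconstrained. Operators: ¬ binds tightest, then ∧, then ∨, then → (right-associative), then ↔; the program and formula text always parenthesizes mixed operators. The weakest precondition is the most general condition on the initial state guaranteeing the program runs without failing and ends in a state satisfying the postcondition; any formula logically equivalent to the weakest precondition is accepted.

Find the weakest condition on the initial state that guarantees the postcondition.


Working backward. After the program, the postcondition ¬(¬(3*y + 3*n + 4 ≠ 3*n - 8 ∧ n - 9 ≥ 7)) must hold; in canonical form it is 3*y ≠ -12 ∧ n ≥ 16.
Before n := 3*g + y - 5: 3*y ≠ -12 ∧ 3*g + y ≥ 21
Before g := 3*y + 8: 3*y ≠ -12 ∧ 10*y ≥ -3
Answer: WP = 3*y ≠ -12 ∧ 10*y ≥ -3


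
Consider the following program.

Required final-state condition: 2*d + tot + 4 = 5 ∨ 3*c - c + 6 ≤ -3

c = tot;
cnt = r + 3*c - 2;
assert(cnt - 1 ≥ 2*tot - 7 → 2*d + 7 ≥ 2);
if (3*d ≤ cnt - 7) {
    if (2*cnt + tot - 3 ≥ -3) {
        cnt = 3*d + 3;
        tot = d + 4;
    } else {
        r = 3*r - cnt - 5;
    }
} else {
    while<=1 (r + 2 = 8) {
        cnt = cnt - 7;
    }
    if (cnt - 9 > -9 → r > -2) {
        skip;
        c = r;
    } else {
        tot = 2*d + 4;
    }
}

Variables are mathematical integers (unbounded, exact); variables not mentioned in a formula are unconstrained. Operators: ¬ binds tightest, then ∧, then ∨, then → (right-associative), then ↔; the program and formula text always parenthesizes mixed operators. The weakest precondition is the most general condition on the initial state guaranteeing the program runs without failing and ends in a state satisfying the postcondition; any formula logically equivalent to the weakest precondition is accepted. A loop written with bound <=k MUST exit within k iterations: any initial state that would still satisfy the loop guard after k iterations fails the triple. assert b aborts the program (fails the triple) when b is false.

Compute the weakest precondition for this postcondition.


Working backward. After the program, the postcondition 2*d + tot + 4 = 5 ∨ 3*c - c + 6 ≤ -3 must hold; in canonical form it is 2*d + tot = 1 ∨ 2*c ≤ -9.
Then branch requires (2*cnt + tot ≥ 0 → (3*d = -3 ∨ 2*c ≤ -9)) ∧ ((¬(2*cnt + tot ≥ 0)) → (2*d + tot = 1 ∨ 2*c ≤ -9)); else branch requires (r = 6 → ((¬(r = 6)) ∧ ((cnt > 7 → r > -2) → (2*d + tot = 1 ∨ 2*r ≤ -9)) ∧ ((¬(cnt > 7 → r > -2)) → (4*d = -3 ∨ 2*c ≤ -9)))) ∧ ((¬(r = 6)) → (((cnt > 0 → r > -2) → (2*d + tot = 1 ∨ 2*r ≤ -9)) ∧ ((¬(cnt > 0 → r > -2)) → (4*d = -3 ∨ 2*c ≤ -9)))).
Before the if: (3*d ≤ cnt - 7 → ((2*cnt + tot ≥ 0 → (3*d = -3 ∨ 2*c ≤ -9)) ∧ ((¬(2*cnt + tot ≥ 0)) → (2*d + tot = 1 ∨ 2*c ≤ -9)))) ∧ ((¬(3*d ≤ cnt - 7)) → ((r = 6 → ((¬(r = 6)) ∧ ((cnt > 7 → r > -2) → (2*d + tot = 1 ∨ 2*r ≤ -9)) ∧ ((¬(cnt > 7 → r > -2)) → (4*d = -3 ∨ 2*c ≤ -9)))) ∧ ((¬(r = 6)) → (((cnt > 0 → r > -2) → (2*d + tot = 1 ∨ 2*r ≤ -9)) ∧ ((¬(cnt > 0 → r > -2)) → (4*d = -3 ∨ 2*c ≤ -9))))))
Before assert cnt - 1 ≥ 2*tot - 7 → 2*d + 7 ≥ 2: (cnt ≥ 2*tot - 6 → 2*d ≥ -5) ∧ (3*d ≤ cnt - 7 → ((2*cnt + tot ≥ 0 → (3*d = -3 ∨ 2*c ≤ -9)) ∧ ((¬(2*cnt + tot ≥ 0)) → (2*d + tot = 1 ∨ 2*c ≤ -9)))) ∧ ((¬(3*d ≤ cnt - 7)) → ((r = 6 → ((¬(r = 6)) ∧ ((cnt > 7 → r > -2) → (2*d + tot = 1 ∨ 2*r ≤ -9)) ∧ ((¬(cnt > 7 → r > -2)) → (4*d = -3 ∨ 2*c ≤ -9)))) ∧ ((¬(r = 6)) → (((cnt > 0 → r > -2) → (2*d + tot = 1 ∨ 2*r ≤ -9)) ∧ ((¬(cnt > 0 → r > -2)) → (4*d = -3 ∨ 2*c ≤ -9))))))
Before cnt := r + 3*c - 2: (3*c + r ≥ 2*tot - 4 → 2*d ≥ -5) ∧ (3*d ≤ 3*c + r - 9 → ((6*c + 2*r + tot ≥ 4 → (3*d = -3 ∨ 2*c ≤ -9)) ∧ ((¬(6*c + 2*r + tot ≥ 4)) → (2*d + tot = 1 ∨ 2*c ≤ -9)))) ∧ ((¬(3*d ≤ 3*c + r - 9)) → ((r = 6 → ((¬(r = 6)) ∧ ((3*c + r > 9 → r > -2) → (2*d + tot = 1 ∨ 2*r ≤ -9)) ∧ ((¬(3*c + r > 9 → r > -2)) → (4*d = -3 ∨ 2*c ≤ -9)))) ∧ ((¬(r = 6)) → (((3*c + r > 2 → r > -2) → (2*d + tot = 1 ∨ 2*r ≤ -9)) ∧ ((¬(3*c + r > 2 → r > -2)) → (4*d = -3 ∨ 2*c ≤ -9))))))
Before c := tot: (r + tot ≥ -4 → 2*d ≥ -5) ∧ (3*d ≤ r + 3*tot - 9 → ((2*r + 7*tot ≥ 4 → (3*d = -3 ∨ 2*tot ≤ -9)) ∧ ((¬(2*r + 7*tot ≥ 4)) → (2*d + tot = 1 ∨ 2*tot ≤ -9)))) ∧ ((¬(3*d ≤ r + 3*tot - 9)) → ((r = 6 → ((¬(r = 6)) ∧ ((r + 3*tot > 9 → r > -2) → (2*d + tot = 1 ∨ 2*r ≤ -9)) ∧ ((¬(r + 3*tot > 9 → r > -2)) → (4*d = -3 ∨ 2*tot ≤ -9)))) ∧ ((¬(r = 6)) → (((r + 3*tot > 2 → r > -2) → (2*d + tot = 1 ∨ 2*r ≤ -9)) ∧ ((¬(r + 3*tot > 2 → r > -2)) → (4*d = -3 ∨ 2*tot ≤ -9))))))
Answer: WP = (r + tot ≥ -4 → 2*d ≥ -5) ∧ (3*d ≤ r + 3*tot - 9 → ((2*r + 7*tot ≥ 4 → (3*d = -3 ∨ 2*tot ≤ -9)) ∧ ((¬(2*r + 7*tot ≥ 4)) → (2*d + tot = 1 ∨ 2*tot ≤ -9)))) ∧ ((¬(3*d ≤ r + 3*tot - 9)) → ((r = 6 → ((¬(r = 6)) ∧ ((r + 3*tot > 9 → r > -2) → (2*d + tot = 1 ∨ 2*r ≤ -9)) ∧ ((¬(r + 3*tot > 9 → r > -2)) → (4*d = -3 ∨ 2*tot ≤ -9)))) ∧ ((¬(r = 6)) → (((r + 3*tot > 2 → r > -2) → (2*d + tot = 1 ∨ 2*r ≤ -9)) ∧ ((¬(r + 3*tot > 2 → r > -2)) → (4*d = -3 ∨ 2*tot ≤ -9))))))


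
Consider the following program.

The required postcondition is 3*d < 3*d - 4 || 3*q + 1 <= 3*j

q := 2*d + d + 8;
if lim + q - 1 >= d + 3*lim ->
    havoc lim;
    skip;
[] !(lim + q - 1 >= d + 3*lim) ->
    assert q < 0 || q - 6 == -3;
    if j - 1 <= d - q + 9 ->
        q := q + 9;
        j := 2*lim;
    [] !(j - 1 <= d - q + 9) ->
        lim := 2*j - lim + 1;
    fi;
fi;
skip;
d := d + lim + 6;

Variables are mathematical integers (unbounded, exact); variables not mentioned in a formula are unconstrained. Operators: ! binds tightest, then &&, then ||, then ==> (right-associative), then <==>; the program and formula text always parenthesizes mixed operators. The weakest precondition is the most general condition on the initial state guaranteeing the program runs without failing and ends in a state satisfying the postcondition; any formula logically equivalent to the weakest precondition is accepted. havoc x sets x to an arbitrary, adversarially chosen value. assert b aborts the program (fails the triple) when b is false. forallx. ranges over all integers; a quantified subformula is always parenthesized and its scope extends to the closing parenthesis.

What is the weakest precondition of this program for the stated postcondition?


Working backward. After the program, the postcondition 3*d < 3*d - 4 || 3*q + 1 <= 3*j must hold; in canonical form it is 3*q <= 3*j - 1.
Before d := d + lim + 6: 3*q <= 3*j - 1
Before skip: 3*q <= 3*j - 1
Then branch requires 3*q <= 3*j - 1; else branch requires (q < 0 || q == 3) && (j + q <= d + 10 ==> 3*q <= 6*lim - 28) && ((!(j + q <= d + 10)) ==> 3*q <= 3*j - 1).
Before the if: (q >= d + 2*lim + 1 ==> 3*q <= 3*j - 1) && ((!(q >= d + 2*lim + 1)) ==> ((q < 0 || q == 3) && (j + q <= d + 10 ==> 3*q <= 6*lim - 28) && ((!(j + q <= d + 10)) ==> 3*q <= 3*j - 1)))
Before q := 2*d + d + 8: (2*d >= 2*lim - 7 ==> 9*d <= 3*j - 25) && ((!(2*d >= 2*lim - 7)) ==> ((3*d < -8 || 3*d == -5) && (2*d + j <= 2 ==> 9*d <= 6*lim - 52) && ((!(2*d + j <= 2)) ==> 9*d <= 3*j - 25)))
Answer: WP = (2*d >= 2*lim - 7 ==> 9*d <= 3*j - 25) && ((!(2*d >= 2*lim - 7)) ==> ((3*d < -8 || 3*d == -5) && (2*d + j <= 2 ==> 9*d <= 6*lim - 52) && ((!(2*d + j <= 2)) ==> 9*d <= 3*j - 25)))


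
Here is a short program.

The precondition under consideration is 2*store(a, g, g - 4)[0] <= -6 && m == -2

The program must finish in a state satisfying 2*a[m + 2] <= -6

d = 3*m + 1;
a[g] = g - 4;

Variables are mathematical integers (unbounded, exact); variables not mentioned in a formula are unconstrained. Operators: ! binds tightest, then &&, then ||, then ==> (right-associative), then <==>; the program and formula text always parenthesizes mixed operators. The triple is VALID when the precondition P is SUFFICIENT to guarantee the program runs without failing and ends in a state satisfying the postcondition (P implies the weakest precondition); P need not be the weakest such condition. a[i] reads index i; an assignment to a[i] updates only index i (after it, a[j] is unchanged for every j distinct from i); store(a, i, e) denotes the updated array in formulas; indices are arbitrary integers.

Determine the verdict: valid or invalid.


Working backward. After the program, 2*a[m + 2] <= -6 must hold.
Before a[g] := g - 4: 2*store(a, g, g - 4)[m + 2] <= -6
Before d := 3*m + 1: 2*store(a, g, g - 4)[m + 2] <= -6
The weakest precondition is 2*store(a, g, g - 4)[m + 2] <= -6.
Check whether 2*store(a, g, g - 4)[0] <= -6 && m == -2 implies it.
Every state satisfying the precondition satisfies the weakest precondition: the implication holds.
Answer: valid


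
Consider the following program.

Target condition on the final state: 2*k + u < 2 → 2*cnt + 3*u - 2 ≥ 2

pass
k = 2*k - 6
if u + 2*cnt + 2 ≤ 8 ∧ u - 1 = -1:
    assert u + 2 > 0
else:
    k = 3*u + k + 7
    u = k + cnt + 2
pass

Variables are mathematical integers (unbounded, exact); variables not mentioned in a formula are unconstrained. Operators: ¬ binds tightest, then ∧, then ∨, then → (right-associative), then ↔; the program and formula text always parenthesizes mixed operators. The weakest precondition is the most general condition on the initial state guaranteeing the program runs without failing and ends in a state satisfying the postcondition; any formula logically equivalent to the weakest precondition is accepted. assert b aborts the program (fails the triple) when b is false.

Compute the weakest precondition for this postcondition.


Working backward. After the program, the postcondition 2*k + u < 2 → 2*cnt + 3*u - 2 ≥ 2 must hold; in canonical form it is 2*k + u < 2 → 2*cnt + 3*u ≥ 4.
Before skip: 2*k + u < 2 → 2*cnt + 3*u ≥ 4
Then branch requires u > -2 ∧ (2*k + u < 2 → 2*cnt + 3*u ≥ 4); else branch requires cnt + 3*k + 9*u < -21 → 5*cnt + 3*k + 9*u ≥ -23.
Before the if: ((2*cnt + u ≤ 6 ∧ u = 0) → (u > -2 ∧ (2*k + u < 2 → 2*cnt + 3*u ≥ 4))) ∧ ((¬(2*cnt + u ≤ 6 ∧ u = 0)) → (cnt + 3*k + 9*u < -21 → 5*cnt + 3*k + 9*u ≥ -23))
Before k := 2*k - 6: ((2*cnt + u ≤ 6 ∧ u = 0) → (u > -2 ∧ (4*k + u < 14 → 2*cnt + 3*u ≥ 4))) ∧ ((¬(2*cnt + u ≤ 6 ∧ u = 0)) → (cnt + 6*k + 9*u < -3 → 5*cnt + 6*k + 9*u ≥ -5))
Before skip: ((2*cnt + u ≤ 6 ∧ u = 0) → (u > -2 ∧ (4*k + u < 14 → 2*cnt + 3*u ≥ 4))) ∧ ((¬(2*cnt + u ≤ 6 ∧ u = 0)) → (cnt + 6*k + 9*u < -3 → 5*cnt + 6*k + 9*u ≥ -5))
Answer: WP = ((2*cnt + u ≤ 6 ∧ u = 0) → (u > -2 ∧ (4*k + u < 14 → 2*cnt + 3*u ≥ 4))) ∧ ((¬(2*cnt + u ≤ 6 ∧ u = 0)) → (cnt + 6*k + 9*u < -3 → 5*cnt + 6*k + 9*u ≥ -5))
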